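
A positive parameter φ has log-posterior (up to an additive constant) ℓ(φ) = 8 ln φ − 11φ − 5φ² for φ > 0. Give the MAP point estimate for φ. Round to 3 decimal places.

ℓ'(φ) = 8/φ − 11 − 10φ. Setting this to zero and multiplying by φ: 10φ² + 11φ − 8 = 0.
φ = (−11 + √(11² + 4·10·8)) / (2·10) = (−11 + √441) / 20 = (−11 + 21)/20 = 1/2.
ℓ''(φ) = −8/φ² − 10 < 0, confirming a maximum.

φ̂_MAP = 0.500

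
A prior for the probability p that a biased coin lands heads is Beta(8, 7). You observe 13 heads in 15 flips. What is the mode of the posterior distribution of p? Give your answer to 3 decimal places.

Prior: Beta(8, 7).
Data: 13 successes in 15 trials. The binomial likelihood contributes p^13(1−p)^2, so the posterior is Beta(8+13, 7+2) = Beta(21, 9).
For Beta(a, b) with a, b > 1 the mode is (a−1)/(a+b−2) = 20/28 ≈ 0.714.

p̂_MAP = 0.714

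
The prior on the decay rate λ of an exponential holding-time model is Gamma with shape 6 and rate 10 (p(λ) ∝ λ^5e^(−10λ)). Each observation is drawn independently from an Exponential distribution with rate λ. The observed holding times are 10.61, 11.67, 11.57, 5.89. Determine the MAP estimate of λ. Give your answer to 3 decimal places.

The Exponential(rate=λ) likelihood is ∝ λ^n e^(−λΣtᵢ). Here n = 4 and Σtᵢ = 10.61 + 11.67 + 11.57 + 5.89 = 39.74.
Posterior ∝ λ^5e^(−10λ) · λ^4e^(−39.74λ) = λ^9e^(−49.74λ), i.e. Gamma(10, 49.74).
Mode = (a−1)/b = 9/49.74 ≈ 0.181.

λ̂_MAP = 0.181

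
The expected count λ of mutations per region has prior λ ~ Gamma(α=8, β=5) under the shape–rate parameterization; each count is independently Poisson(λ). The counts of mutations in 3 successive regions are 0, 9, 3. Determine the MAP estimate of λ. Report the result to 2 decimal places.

λ̂_MAP = 2.38

Σxᵢ = 0+9+3 = 12, with n = 3.
Posterior ∝ λ^7e^(−5λ) · λ^12e^(−3λ) = λ^19e^(−8λ), i.e. Gamma(shape=20, rate=8).
The mode of a Gamma(a, b) with a ≥ 1 (shape–rate) is (a−1)/b = 19/8 ≈ 2.38.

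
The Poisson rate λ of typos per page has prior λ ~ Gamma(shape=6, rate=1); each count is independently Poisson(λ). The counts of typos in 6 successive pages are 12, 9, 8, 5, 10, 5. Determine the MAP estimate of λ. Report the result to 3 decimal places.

λ̂_MAP = 7.714

Σxᵢ = 12+9+8+5+10+5 = 49, with n = 6.
Posterior ∝ λ^5e^(−1λ) · λ^49e^(−6λ) = λ^54e^(−7λ), i.e. Gamma(shape=55, rate=7).
The mode of a Gamma(a, b) with a ≥ 1 (shape–rate) is (a−1)/b = 54/7 ≈ 7.714.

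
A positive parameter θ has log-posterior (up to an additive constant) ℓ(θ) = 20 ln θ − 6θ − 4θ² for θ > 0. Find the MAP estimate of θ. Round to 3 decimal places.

θ̂_MAP = 1.250

ℓ'(θ) = 20/θ − 6 − 8θ. Setting this to zero and multiplying by θ: 8θ² + 6θ − 20 = 0.
θ = (−6 + √(6² + 4·8·20)) / (2·8) = (−6 + √676) / 16 = (−6 + 26)/16 = 5/4.
ℓ''(θ) = −20/θ² − 8 < 0, confirming a maximum.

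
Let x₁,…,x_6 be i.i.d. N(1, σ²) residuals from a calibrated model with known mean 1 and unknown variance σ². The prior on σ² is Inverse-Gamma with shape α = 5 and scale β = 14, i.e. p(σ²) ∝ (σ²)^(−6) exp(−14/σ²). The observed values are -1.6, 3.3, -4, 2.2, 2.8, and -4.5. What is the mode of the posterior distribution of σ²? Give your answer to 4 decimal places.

σ̂²_MAP = 5.5544

Sum of squared deviations about the known mean: SS = (-1.6−1)² + (3.3−1)² + (-4−1)² + (2.2−1)² + (2.8−1)² + (-4.5−1)² = 71.98.
The Normal likelihood contributes (σ²)^(−n/2) exp(−SS/(2σ²)), so the posterior is Inverse-Gamma(α + n/2, β + SS/2) = Inverse-Gamma(8, 49.99).
The mode of Inverse-Gamma(a, b) is b/(a+1) = 49.99/9 ≈ 5.5544.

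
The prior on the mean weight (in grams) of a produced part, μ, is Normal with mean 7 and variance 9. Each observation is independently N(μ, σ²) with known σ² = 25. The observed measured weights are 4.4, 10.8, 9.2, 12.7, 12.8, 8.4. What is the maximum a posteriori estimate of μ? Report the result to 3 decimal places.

μ̂_MAP = 8.857

n = 6; x̄ = (4.4 + 10.8 + 9.2 + 12.7 + 12.8 + 8.4)/6 = 58.3/6 = 583/60 ≈ 9.7167.
For a Normal prior and Normal likelihood with known variance, the posterior is Normal; its mode equals its mean, the precision-weighted average.
Prior precision 1/σ₀² = 1/9; data precision n/σ² = 6/25 = 0.24.
μ̂ = ((1/9)·7 + 0.24·(583/60)) / (1/9 + 0.24) = (6997/2250)/(79/225) = 6997/790 ≈ 8.857.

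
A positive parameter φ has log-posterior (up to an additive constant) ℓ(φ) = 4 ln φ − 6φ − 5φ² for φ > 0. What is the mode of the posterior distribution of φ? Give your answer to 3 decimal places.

ℓ'(φ) = 4/φ − 6 − 10φ. Setting this to zero and multiplying by φ: 10φ² + 6φ − 4 = 0.
φ = (−6 + √(6² + 4·10·4)) / (2·10) = (−6 + √196) / 20 = (−6 + 14)/20 = 2/5.
ℓ''(φ) = −4/φ² − 10 < 0, confirming a maximum.

φ̂_MAP = 0.400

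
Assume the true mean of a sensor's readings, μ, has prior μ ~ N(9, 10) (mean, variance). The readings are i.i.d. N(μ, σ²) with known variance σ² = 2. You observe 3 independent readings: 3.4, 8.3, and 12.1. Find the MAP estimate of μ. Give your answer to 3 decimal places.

μ̂_MAP = 8.000

n = 3; x̄ = (3.4 + 8.3 + 12.1)/3 = 23.8/3 = 119/15 ≈ 7.9333.
For a Normal prior and Normal likelihood with known variance, the posterior is Normal; its mode equals its mean, the precision-weighted average.
Prior precision 1/σ₀² = 1/10 = 0.1; data precision n/σ² = 3/2 = 1.5.
μ̂ = (0.1·9 + 1.5·(119/15)) / (0.1 + 1.5) = 12.8/1.6 = 8.000.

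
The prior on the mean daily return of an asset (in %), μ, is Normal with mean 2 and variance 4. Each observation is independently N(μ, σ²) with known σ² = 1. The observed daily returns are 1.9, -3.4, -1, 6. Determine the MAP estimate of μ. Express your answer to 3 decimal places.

μ̂_MAP = 0.941

n = 4; x̄ = (1.9 + (-3.4) + (-1) + 6)/4 = 3.5/4 = 0.875.
For a Normal prior and Normal likelihood with known variance, the posterior is Normal; its mode equals its mean, the precision-weighted average.
Prior precision 1/σ₀² = 1/4 = 0.25; data precision n/σ² = 4/1 = 4.
μ̂ = (0.25·2 + 4·0.875) / (0.25 + 4) = 4/4.25 = 16/17 ≈ 0.941.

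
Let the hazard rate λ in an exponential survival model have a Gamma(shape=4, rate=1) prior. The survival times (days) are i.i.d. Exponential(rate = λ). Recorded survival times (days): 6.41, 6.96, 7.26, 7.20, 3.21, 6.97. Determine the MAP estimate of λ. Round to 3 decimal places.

The Exponential(rate=λ) likelihood is ∝ λ^n e^(−λΣtᵢ). Here n = 6 and Σtᵢ = 6.41 + 6.96 + 7.26 + 7.20 + 3.21 + 6.97 = 38.01.
Posterior ∝ λ^3e^(−1λ) · λ^6e^(−38.01λ) = λ^9e^(−39.01λ), i.e. Gamma(10, 39.01).
Mode = (a−1)/b = 9/39.01 ≈ 0.231.

λ̂_MAP = 0.231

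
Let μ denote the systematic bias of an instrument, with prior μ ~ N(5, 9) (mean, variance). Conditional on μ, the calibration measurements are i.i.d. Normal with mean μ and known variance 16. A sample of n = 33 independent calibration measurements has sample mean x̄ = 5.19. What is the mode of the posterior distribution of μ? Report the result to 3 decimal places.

μ̂_MAP = 5.180

n = 33, x̄ = 5.19.
For a Normal prior and Normal likelihood with known variance, the posterior is Normal; its mode equals its mean, the precision-weighted average.
Prior precision 1/σ₀² = 1/9; data precision n/σ² = 33/16 = 2.0625.
μ̂ = ((1/9)·5 + 2.0625·5.19) / (1/9 + 2.0625) = (162143/14400)/(313/144) = 162143/31300 ≈ 5.180.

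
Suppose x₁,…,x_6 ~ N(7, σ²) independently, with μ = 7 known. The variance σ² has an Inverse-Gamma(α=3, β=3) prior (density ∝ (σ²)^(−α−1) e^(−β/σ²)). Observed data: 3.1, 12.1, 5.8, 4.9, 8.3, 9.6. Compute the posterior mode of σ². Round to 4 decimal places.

Sum of squared deviations about the known mean: SS = (3.1−7)² + (12.1−7)² + (5.8−7)² + (4.9−7)² + (8.3−7)² + (9.6−7)² = 55.52.
The Normal likelihood contributes (σ²)^(−n/2) exp(−SS/(2σ²)), so the posterior is Inverse-Gamma(α + n/2, β + SS/2) = Inverse-Gamma(6, 30.76).
The mode of Inverse-Gamma(a, b) is b/(a+1) = 30.76/7 ≈ 4.3943.

σ̂²_MAP = 4.3943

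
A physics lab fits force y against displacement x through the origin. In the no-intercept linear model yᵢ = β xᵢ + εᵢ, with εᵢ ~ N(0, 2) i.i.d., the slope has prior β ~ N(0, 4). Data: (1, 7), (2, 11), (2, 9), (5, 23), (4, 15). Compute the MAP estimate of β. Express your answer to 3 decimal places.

β̂_MAP = 4.396

log p(β | y) = −Σ(yᵢ − βxᵢ)²/(2·2) − β²/(2·4) + const.
Setting the derivative to zero: Σxᵢ(yᵢ − βxᵢ)/2 − β/4 = 0, so β = Σxᵢyᵢ / (Σxᵢ² + σ²/τ²).
Σxᵢyᵢ = 1·7 + 2·11 + 2·9 + 5·23 + 4·15 = 222; Σxᵢ² = 50; σ²/τ² = 0.5.
β̂_MAP = 222 / (50 + 0.5) = 222/50.5 ≈ 4.396.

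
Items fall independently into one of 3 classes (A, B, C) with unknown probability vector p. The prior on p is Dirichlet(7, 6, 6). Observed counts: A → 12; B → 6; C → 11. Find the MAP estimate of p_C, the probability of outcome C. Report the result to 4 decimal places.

MAP estimate of p_C = 0.3556

The posterior is Dirichlet(αᵢ + nᵢ) = Dirichlet(19, 12, 17).
For a Dirichlet(a₁,…,a_K) with all aᵢ > 1, the mode has j-th component (aⱼ − 1)/(Σaᵢ − K).
Here Σaᵢ = 48 and K = 3, so p_C = (17 − 1)/(48 − 3) = 16/45 ≈ 0.3556.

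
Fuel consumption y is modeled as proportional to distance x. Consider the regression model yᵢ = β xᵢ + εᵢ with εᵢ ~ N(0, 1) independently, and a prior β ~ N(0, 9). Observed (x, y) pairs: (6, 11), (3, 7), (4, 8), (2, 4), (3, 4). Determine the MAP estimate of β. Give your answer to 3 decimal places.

β̂_MAP = 1.876

log p(β | y) = −Σ(yᵢ − βxᵢ)²/(2·1) − β²/(2·9) + const.
Setting the derivative to zero: Σxᵢ(yᵢ − βxᵢ)/1 − β/9 = 0, so β = Σxᵢyᵢ / (Σxᵢ² + σ²/τ²).
Σxᵢyᵢ = 6·11 + 3·7 + 4·8 + 2·4 + 3·4 = 139; Σxᵢ² = 74; σ²/τ² = 1/9.
β̂_MAP = 139 / (74 + 1/9) = 139/(667/9) = 1251/667 ≈ 1.876.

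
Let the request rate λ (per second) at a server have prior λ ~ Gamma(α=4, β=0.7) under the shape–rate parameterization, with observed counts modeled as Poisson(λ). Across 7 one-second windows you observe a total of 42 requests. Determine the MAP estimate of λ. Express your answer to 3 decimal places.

Σxᵢ = 42, n = 7.
Posterior ∝ λ^3e^(−0.7λ) · λ^42e^(−7λ) = λ^45e^(−7.7λ), i.e. Gamma(shape=46, rate=7.7).
The mode of a Gamma(a, b) with a ≥ 1 (shape–rate) is (a−1)/b = 45/7.7 ≈ 5.844.

λ̂_MAP = 5.844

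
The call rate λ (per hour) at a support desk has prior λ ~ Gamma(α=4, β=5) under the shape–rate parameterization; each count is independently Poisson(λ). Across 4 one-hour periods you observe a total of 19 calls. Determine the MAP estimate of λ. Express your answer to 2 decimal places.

λ̂_MAP = 2.44

Σxᵢ = 19, n = 4.
Posterior ∝ λ^3e^(−5λ) · λ^19e^(−4λ) = λ^22e^(−9λ), i.e. Gamma(shape=23, rate=9).
The mode of a Gamma(a, b) with a ≥ 1 (shape–rate) is (a−1)/b = 22/9 ≈ 2.44.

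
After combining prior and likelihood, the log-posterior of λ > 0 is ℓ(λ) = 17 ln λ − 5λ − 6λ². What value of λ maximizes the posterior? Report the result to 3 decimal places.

λ̂_MAP = 1.000

ℓ'(λ) = 17/λ − 5 − 12λ. Setting this to zero and multiplying by λ: 12λ² + 5λ − 17 = 0.
λ = (−5 + √(5² + 4·12·17)) / (2·12) = (−5 + √841) / 24 = (−5 + 29)/24 = 1.
ℓ''(λ) = −17/λ² − 12 < 0, confirming a maximum.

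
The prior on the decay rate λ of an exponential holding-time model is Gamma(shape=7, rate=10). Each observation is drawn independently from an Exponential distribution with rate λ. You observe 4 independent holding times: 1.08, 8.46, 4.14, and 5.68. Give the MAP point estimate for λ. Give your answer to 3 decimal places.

λ̂_MAP = 0.341

The Exponential(rate=λ) likelihood is ∝ λ^n e^(−λΣtᵢ). Here n = 4 and Σtᵢ = 1.08 + 8.46 + 4.14 + 5.68 = 19.36.
Posterior ∝ λ^6e^(−10λ) · λ^4e^(−19.36λ) = λ^10e^(−29.36λ), i.e. Gamma(11, 29.36).
Mode = (a−1)/b = 10/29.36 ≈ 0.341.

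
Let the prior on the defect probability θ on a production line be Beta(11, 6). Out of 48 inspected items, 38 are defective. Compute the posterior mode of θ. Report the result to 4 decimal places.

θ̂_MAP = 0.7619

Prior: Beta(11, 6).
Data: 38 successes in 48 trials. The binomial likelihood contributes θ^38(1−θ)^10, so the posterior is Beta(11+38, 6+10) = Beta(49, 16).
For Beta(a, b) with a, b > 1 the mode is (a−1)/(a+b−2) = 48/63 ≈ 0.7619.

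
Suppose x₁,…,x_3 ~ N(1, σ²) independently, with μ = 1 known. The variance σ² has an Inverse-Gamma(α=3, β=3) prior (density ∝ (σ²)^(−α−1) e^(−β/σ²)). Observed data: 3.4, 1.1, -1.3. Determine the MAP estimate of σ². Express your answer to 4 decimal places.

σ̂²_MAP = 1.5509

Sum of squared deviations about the known mean: SS = (3.4−1)² + (1.1−1)² + (-1.3−1)² = 11.06.
The Normal likelihood contributes (σ²)^(−n/2) exp(−SS/(2σ²)), so the posterior is Inverse-Gamma(α + n/2, β + SS/2) = Inverse-Gamma(4.5, 8.53).
The mode of Inverse-Gamma(a, b) is b/(a+1) = 8.53/5.5 ≈ 1.5509.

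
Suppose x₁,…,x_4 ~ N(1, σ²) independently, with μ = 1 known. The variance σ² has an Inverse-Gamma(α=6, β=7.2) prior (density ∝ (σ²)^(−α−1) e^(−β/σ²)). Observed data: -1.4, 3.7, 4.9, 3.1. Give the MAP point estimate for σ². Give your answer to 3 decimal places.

Sum of squared deviations about the known mean: SS = (-1.4−1)² + (3.7−1)² + (4.9−1)² + (3.1−1)² = 32.67.
The Normal likelihood contributes (σ²)^(−n/2) exp(−SS/(2σ²)), so the posterior is Inverse-Gamma(α + n/2, β + SS/2) = Inverse-Gamma(8, 23.535).
The mode of Inverse-Gamma(a, b) is b/(a+1) = 23.535/9 ≈ 2.615.

σ̂²_MAP = 2.615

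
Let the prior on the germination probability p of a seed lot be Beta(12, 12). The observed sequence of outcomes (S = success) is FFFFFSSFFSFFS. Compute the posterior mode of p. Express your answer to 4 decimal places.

p̂_MAP = 0.4286

Prior: Beta(12, 12).
Data: 4 successes in 13 trials (from the sequence). The binomial likelihood contributes p^4(1−p)^9, so the posterior is Beta(12+4, 12+9) = Beta(16, 21).
For Beta(a, b) with a, b > 1 the mode is (a−1)/(a+b−2) = 15/35 ≈ 0.4286.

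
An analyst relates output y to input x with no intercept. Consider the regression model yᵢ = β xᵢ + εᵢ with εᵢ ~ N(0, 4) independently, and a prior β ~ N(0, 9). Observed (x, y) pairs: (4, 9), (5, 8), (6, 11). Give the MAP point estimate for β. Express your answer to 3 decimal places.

log p(β | y) = −Σ(yᵢ − βxᵢ)²/(2·4) − β²/(2·9) + const.
Setting the derivative to zero: Σxᵢ(yᵢ − βxᵢ)/4 − β/9 = 0, so β = Σxᵢyᵢ / (Σxᵢ² + σ²/τ²).
Σxᵢyᵢ = 4·9 + 5·8 + 6·11 = 142; Σxᵢ² = 77; σ²/τ² = 4/9.
β̂_MAP = 142 / (77 + 4/9) = 142/(697/9) = 1278/697 ≈ 1.834.

β̂_MAP = 1.834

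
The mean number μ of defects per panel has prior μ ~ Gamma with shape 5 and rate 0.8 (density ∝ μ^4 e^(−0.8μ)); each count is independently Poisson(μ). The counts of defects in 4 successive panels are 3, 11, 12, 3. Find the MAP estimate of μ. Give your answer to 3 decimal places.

Σxᵢ = 3+11+12+3 = 29, with n = 4.
Posterior ∝ μ^4e^(−0.8μ) · μ^29e^(−4μ) = μ^33e^(−4.8μ), i.e. Gamma(shape=34, rate=4.8).
The mode of a Gamma(a, b) with a ≥ 1 (shape–rate) is (a−1)/b = 33/4.8 ≈ 6.875.

μ̂_MAP = 6.875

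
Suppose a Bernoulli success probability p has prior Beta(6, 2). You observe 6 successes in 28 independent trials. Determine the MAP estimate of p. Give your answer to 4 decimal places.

p̂_MAP = 0.3235

Prior: Beta(6, 2).
Data: 6 successes in 28 trials. The binomial likelihood contributes p^6(1−p)^22, so the posterior is Beta(6+6, 2+22) = Beta(12, 24).
For Beta(a, b) with a, b > 1 the mode is (a−1)/(a+b−2) = 11/34 ≈ 0.3235.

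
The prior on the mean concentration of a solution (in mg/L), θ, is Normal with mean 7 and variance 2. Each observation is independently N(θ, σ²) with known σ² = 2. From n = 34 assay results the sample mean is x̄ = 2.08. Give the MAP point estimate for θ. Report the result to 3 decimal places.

θ̂_MAP = 2.221

n = 34, x̄ = 2.08.
For a Normal prior and Normal likelihood with known variance, the posterior is Normal; its mode equals its mean, the precision-weighted average.
Prior precision 1/σ₀² = 1/2 = 0.5; data precision n/σ² = 34/2 = 17.
θ̂ = (0.5·7 + 17·2.08) / (0.5 + 17) = 38.86/17.5 = 1943/875 ≈ 2.221.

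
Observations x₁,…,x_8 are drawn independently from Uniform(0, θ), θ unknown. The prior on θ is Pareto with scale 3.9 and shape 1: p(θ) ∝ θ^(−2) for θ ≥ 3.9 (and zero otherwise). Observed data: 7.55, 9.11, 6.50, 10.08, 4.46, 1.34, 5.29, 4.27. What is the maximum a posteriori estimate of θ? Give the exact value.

θ̂_MAP = 10.08

The Uniform(0, θ) likelihood is θ^(−n) for θ ≥ max(xᵢ), zero otherwise. Here max(xᵢ) = 10.08.
Posterior ∝ θ^(−2) · θ^(−8) = θ^(−10) on θ ≥ max(3.9, 10.08) = 10.08.
This density is strictly decreasing in θ, so the posterior mode lies at the lower boundary of the support.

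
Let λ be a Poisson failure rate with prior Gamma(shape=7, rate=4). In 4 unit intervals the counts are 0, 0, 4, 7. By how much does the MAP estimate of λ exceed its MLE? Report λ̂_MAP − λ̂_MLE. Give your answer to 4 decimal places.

MAP − MLE = -0.6250

Σxᵢ = 11. Posterior is Gamma(18, 8); MAP = (18−1)/8 = 17/8 ≈ 2.12500.
MLE = x̄ = 11/4 ≈ 2.75000.
Difference = 17/8 − 11/4 = -5/8 ≈ -0.6250.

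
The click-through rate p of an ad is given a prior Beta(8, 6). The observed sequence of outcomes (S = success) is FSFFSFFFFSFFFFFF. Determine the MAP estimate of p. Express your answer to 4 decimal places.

p̂_MAP = 0.3571

Prior: Beta(8, 6).
Data: 3 successes in 16 trials (from the sequence). The binomial likelihood contributes p^3(1−p)^13, so the posterior is Beta(8+3, 6+13) = Beta(11, 19).
For Beta(a, b) with a, b > 1 the mode is (a−1)/(a+b−2) = 10/28 ≈ 0.3571.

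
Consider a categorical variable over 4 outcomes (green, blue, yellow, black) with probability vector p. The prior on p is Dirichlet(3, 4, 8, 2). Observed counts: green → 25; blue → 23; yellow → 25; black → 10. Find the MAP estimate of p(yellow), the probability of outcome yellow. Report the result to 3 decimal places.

MAP estimate of p(yellow) = 0.333

The posterior is Dirichlet(αᵢ + nᵢ) = Dirichlet(28, 27, 33, 12).
For a Dirichlet(a₁,…,a_K) with all aᵢ > 1, the mode has j-th component (aⱼ − 1)/(Σaᵢ − K).
Here Σaᵢ = 100 and K = 4, so p(yellow) = (33 − 1)/(100 − 4) = 32/96 ≈ 0.333.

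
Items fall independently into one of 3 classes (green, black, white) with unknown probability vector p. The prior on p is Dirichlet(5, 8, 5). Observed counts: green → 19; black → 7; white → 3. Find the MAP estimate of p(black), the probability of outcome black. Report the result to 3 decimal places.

MAP estimate of p(black) = 0.318

The posterior is Dirichlet(αᵢ + nᵢ) = Dirichlet(24, 15, 8).
For a Dirichlet(a₁,…,a_K) with all aᵢ > 1, the mode has j-th component (aⱼ − 1)/(Σaᵢ − K).
Here Σaᵢ = 47 and K = 3, so p(black) = (15 − 1)/(47 − 3) = 14/44 ≈ 0.318.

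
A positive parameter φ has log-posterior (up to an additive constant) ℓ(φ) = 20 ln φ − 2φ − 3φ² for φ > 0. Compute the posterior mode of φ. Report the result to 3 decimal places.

ℓ'(φ) = 20/φ − 2 − 6φ. Setting this to zero and multiplying by φ: 6φ² + 2φ − 20 = 0.
φ = (−2 + √(2² + 4·6·20)) / (2·6) = (−2 + √484) / 12 = (−2 + 22)/12 = 5/3.
ℓ''(φ) = −20/φ² − 6 < 0, confirming a maximum.

φ̂_MAP = 1.667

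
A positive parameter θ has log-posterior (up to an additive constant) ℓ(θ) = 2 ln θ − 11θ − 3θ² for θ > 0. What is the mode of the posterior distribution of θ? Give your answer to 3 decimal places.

θ̂_MAP = 0.167

ℓ'(θ) = 2/θ − 11 − 6θ. Setting this to zero and multiplying by θ: 6θ² + 11θ − 2 = 0.
θ = (−11 + √(11² + 4·6·2)) / (2·6) = (−11 + √169) / 12 = (−11 + 13)/12 = 1/6.
ℓ''(θ) = −2/θ² − 6 < 0, confirming a maximum.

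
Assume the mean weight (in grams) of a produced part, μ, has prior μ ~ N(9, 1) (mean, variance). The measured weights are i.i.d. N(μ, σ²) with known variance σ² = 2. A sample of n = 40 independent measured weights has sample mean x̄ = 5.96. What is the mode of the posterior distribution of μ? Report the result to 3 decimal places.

μ̂_MAP = 6.105

n = 40, x̄ = 5.96.
For a Normal prior and Normal likelihood with known variance, the posterior is Normal; its mode equals its mean, the precision-weighted average.
Prior precision 1/σ₀² = 1/1 = 1; data precision n/σ² = 40/2 = 20.
μ̂ = (1·9 + 20·5.96) / (1 + 20) = 128.2/21 = 641/105 ≈ 6.105.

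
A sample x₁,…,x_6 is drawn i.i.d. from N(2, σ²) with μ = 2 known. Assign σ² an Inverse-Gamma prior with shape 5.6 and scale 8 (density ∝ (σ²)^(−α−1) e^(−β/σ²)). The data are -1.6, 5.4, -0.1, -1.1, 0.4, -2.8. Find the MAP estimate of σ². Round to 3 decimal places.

Sum of squared deviations about the known mean: SS = (-1.6−2)² + (5.4−2)² + (-0.1−2)² + (-1.1−2)² + (0.4−2)² + (-2.8−2)² = 64.14.
The Normal likelihood contributes (σ²)^(−n/2) exp(−SS/(2σ²)), so the posterior is Inverse-Gamma(α + n/2, β + SS/2) = Inverse-Gamma(8.6, 40.07).
The mode of Inverse-Gamma(a, b) is b/(a+1) = 40.07/9.6 ≈ 4.174.

σ̂²_MAP = 4.174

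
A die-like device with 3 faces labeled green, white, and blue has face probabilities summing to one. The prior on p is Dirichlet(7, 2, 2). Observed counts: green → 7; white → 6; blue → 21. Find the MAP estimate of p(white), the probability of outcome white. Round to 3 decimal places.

The posterior is Dirichlet(αᵢ + nᵢ) = Dirichlet(14, 8, 23).
For a Dirichlet(a₁,…,a_K) with all aᵢ > 1, the mode has j-th component (aⱼ − 1)/(Σaᵢ − K).
Here Σaᵢ = 45 and K = 3, so p(white) = (8 − 1)/(45 − 3) = 7/42 ≈ 0.167.

MAP estimate of p(white) = 0.167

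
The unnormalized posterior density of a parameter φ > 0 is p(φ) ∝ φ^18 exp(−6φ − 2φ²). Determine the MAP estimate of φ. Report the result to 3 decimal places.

φ̂_MAP = 1.500

ℓ'(φ) = 18/φ − 6 − 4φ. Setting this to zero and multiplying by φ: 4φ² + 6φ − 18 = 0.
φ = (−6 + √(6² + 4·4·18)) / (2·4) = (−6 + √324) / 8 = (−6 + 18)/8 = 3/2.
ℓ''(φ) = −18/φ² − 4 < 0, confirming a maximum.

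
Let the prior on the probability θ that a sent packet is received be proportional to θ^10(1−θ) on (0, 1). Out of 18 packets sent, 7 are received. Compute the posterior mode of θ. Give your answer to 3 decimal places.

θ̂_MAP = 0.586

The prior density ∝ θ^10(1−θ)^1 is the kernel of Beta(11, 2).
Data: 7 successes in 18 trials. The binomial likelihood contributes θ^7(1−θ)^11, so the posterior is Beta(11+7, 2+11) = Beta(18, 13).
For Beta(a, b) with a, b > 1 the mode is (a−1)/(a+b−2) = 17/29 ≈ 0.586.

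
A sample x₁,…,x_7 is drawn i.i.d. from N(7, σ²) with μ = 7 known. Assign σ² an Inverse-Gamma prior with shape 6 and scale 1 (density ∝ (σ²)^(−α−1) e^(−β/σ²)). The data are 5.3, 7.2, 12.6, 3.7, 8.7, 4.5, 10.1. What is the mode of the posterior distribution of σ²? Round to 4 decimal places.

Sum of squared deviations about the known mean: SS = (5.3−7)² + (7.2−7)² + (12.6−7)² + (3.7−7)² + (8.7−7)² + (4.5−7)² + (10.1−7)² = 63.93.
The Normal likelihood contributes (σ²)^(−n/2) exp(−SS/(2σ²)), so the posterior is Inverse-Gamma(α + n/2, β + SS/2) = Inverse-Gamma(9.5, 32.965).
The mode of Inverse-Gamma(a, b) is b/(a+1) = 32.965/10.5 ≈ 3.1395.

σ̂²_MAP = 3.1395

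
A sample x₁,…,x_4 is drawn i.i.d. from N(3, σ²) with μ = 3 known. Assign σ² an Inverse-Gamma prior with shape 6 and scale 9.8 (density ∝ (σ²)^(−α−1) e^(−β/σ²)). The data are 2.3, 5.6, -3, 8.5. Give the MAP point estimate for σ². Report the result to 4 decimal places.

σ̂²_MAP = 5.1722

Sum of squared deviations about the known mean: SS = (2.3−3)² + (5.6−3)² + (-3−3)² + (8.5−3)² = 73.5.
The Normal likelihood contributes (σ²)^(−n/2) exp(−SS/(2σ²)), so the posterior is Inverse-Gamma(α + n/2, β + SS/2) = Inverse-Gamma(8, 46.55).
The mode of Inverse-Gamma(a, b) is b/(a+1) = 46.55/9 ≈ 5.1722.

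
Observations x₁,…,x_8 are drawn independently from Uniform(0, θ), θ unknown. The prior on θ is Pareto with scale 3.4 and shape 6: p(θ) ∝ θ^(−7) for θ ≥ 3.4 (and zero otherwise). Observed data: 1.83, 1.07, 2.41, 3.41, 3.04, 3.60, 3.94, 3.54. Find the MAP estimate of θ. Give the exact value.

θ̂_MAP = 3.94

The Uniform(0, θ) likelihood is θ^(−n) for θ ≥ max(xᵢ), zero otherwise. Here max(xᵢ) = 3.94.
Posterior ∝ θ^(−7) · θ^(−8) = θ^(−15) on θ ≥ max(3.4, 3.94) = 3.94.
This density is strictly decreasing in θ, so the posterior mode lies at the lower boundary of the support.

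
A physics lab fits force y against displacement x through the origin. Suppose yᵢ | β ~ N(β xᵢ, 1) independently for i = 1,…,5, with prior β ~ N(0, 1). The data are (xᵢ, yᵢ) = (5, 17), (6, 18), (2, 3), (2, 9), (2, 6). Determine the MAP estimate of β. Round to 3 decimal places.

β̂_MAP = 3.095

log p(β | y) = −Σ(yᵢ − βxᵢ)²/(2·1) − β²/(2·1) + const.
Setting the derivative to zero: Σxᵢ(yᵢ − βxᵢ)/1 − β/1 = 0, so β = Σxᵢyᵢ / (Σxᵢ² + σ²/τ²).
Σxᵢyᵢ = 5·17 + 6·18 + 2·3 + 2·9 + 2·6 = 229; Σxᵢ² = 73; σ²/τ² = 1.
β̂_MAP = 229 / (73 + 1) = 229/74 ≈ 3.095.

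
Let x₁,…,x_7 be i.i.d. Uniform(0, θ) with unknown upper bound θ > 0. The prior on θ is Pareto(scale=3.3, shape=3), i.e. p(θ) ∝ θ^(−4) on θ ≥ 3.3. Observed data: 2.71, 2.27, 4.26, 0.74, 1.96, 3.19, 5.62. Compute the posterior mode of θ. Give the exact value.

The Uniform(0, θ) likelihood is θ^(−n) for θ ≥ max(xᵢ), zero otherwise. Here max(xᵢ) = 5.62.
Posterior ∝ θ^(−4) · θ^(−7) = θ^(−11) on θ ≥ max(3.3, 5.62) = 5.62.
This density is strictly decreasing in θ, so the posterior mode lies at the lower boundary of the support.

θ̂_MAP = 5.62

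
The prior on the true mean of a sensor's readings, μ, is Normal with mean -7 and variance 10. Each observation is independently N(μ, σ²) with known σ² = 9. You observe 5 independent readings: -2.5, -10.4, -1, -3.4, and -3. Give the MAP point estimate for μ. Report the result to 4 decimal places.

n = 5; x̄ = ((-2.5) + (-10.4) + (-1) + (-3.4) + (-3))/5 = -20.3/5 = -4.06.
For a Normal prior and Normal likelihood with known variance, the posterior is Normal; its mode equals its mean, the precision-weighted average.
Prior precision 1/σ₀² = 1/10 = 0.1; data precision n/σ² = 5/9.
μ̂ = (0.1·(-7) + (5/9)·(-4.06)) / (0.1 + 5/9) = (-133/45)/(59/90) = -266/59 ≈ -4.5085.

μ̂_MAP = -4.5085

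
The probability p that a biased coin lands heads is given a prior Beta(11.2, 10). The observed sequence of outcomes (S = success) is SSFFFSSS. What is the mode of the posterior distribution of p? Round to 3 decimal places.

Prior: Beta(11.2, 10).
Data: 5 successes in 8 trials (from the sequence). The binomial likelihood contributes p^5(1−p)^3, so the posterior is Beta(11.2+5, 10+3) = Beta(16.2, 13).
For Beta(a, b) with a, b > 1 the mode is (a−1)/(a+b−2) = 15.2/27.2 ≈ 0.559.

p̂_MAP = 0.559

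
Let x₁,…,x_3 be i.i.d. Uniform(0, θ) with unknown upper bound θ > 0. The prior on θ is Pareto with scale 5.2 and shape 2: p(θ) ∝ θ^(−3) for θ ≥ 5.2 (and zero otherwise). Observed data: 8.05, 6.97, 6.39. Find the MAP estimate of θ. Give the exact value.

The Uniform(0, θ) likelihood is θ^(−n) for θ ≥ max(xᵢ), zero otherwise. Here max(xᵢ) = 8.05.
Posterior ∝ θ^(−3) · θ^(−3) = θ^(−6) on θ ≥ max(5.2, 8.05) = 8.05.
This density is strictly decreasing in θ, so the posterior mode lies at the lower boundary of the support.

θ̂_MAP = 8.05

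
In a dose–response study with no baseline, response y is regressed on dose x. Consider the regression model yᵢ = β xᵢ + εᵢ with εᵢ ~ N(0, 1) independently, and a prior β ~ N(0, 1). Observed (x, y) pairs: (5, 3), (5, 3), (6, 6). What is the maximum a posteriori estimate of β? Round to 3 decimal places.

β̂_MAP = 0.759

log p(β | y) = −Σ(yᵢ − βxᵢ)²/(2·1) − β²/(2·1) + const.
Setting the derivative to zero: Σxᵢ(yᵢ − βxᵢ)/1 − β/1 = 0, so β = Σxᵢyᵢ / (Σxᵢ² + σ²/τ²).
Σxᵢyᵢ = 5·3 + 5·3 + 6·6 = 66; Σxᵢ² = 86; σ²/τ² = 1.
β̂_MAP = 66 / (86 + 1) = 66/87 ≈ 0.759.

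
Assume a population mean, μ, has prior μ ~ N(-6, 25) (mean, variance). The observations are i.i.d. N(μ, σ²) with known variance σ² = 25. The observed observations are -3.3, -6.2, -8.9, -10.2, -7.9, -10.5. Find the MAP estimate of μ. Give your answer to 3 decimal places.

n = 6; x̄ = ((-3.3) + (-6.2) + (-8.9) + (-10.2) + (-7.9) + (-10.5))/6 = -47/6 = -47/6 ≈ -7.8333.
For a Normal prior and Normal likelihood with known variance, the posterior is Normal; its mode equals its mean, the precision-weighted average.
Prior precision 1/σ₀² = 1/25 = 0.04; data precision n/σ² = 6/25 = 0.24.
μ̂ = (0.04·(-6) + 0.24·(-47/6)) / (0.04 + 0.24) = (-2.12)/0.28 = -53/7 ≈ -7.571.

μ̂_MAP = -7.571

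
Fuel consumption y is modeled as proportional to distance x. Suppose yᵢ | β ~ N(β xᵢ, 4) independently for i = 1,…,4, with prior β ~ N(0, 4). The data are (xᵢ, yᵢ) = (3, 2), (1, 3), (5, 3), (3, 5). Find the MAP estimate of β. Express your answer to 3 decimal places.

log p(β | y) = −Σ(yᵢ − βxᵢ)²/(2·4) − β²/(2·4) + const.
Setting the derivative to zero: Σxᵢ(yᵢ − βxᵢ)/4 − β/4 = 0, so β = Σxᵢyᵢ / (Σxᵢ² + σ²/τ²).
Σxᵢyᵢ = 3·2 + 1·3 + 5·3 + 3·5 = 39; Σxᵢ² = 44; σ²/τ² = 1.
β̂_MAP = 39 / (44 + 1) = 39/45 ≈ 0.867.

β̂_MAP = 0.867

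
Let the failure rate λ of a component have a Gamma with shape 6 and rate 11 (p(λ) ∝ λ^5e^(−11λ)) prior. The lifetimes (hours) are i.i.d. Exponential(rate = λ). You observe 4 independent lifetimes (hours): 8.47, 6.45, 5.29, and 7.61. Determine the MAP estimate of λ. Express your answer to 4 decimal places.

λ̂_MAP = 0.2318

The Exponential(rate=λ) likelihood is ∝ λ^n e^(−λΣtᵢ). Here n = 4 and Σtᵢ = 8.47 + 6.45 + 5.29 + 7.61 = 27.82.
Posterior ∝ λ^5e^(−11λ) · λ^4e^(−27.82λ) = λ^9e^(−38.82λ), i.e. Gamma(10, 38.82).
Mode = (a−1)/b = 9/38.82 ≈ 0.2318.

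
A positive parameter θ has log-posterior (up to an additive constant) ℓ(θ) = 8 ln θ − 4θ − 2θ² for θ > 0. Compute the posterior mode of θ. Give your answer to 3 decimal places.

ℓ'(θ) = 8/θ − 4 − 4θ. Setting this to zero and multiplying by θ: 4θ² + 4θ − 8 = 0.
θ = (−4 + √(4² + 4·4·8)) / (2·4) = (−4 + √144) / 8 = (−4 + 12)/8 = 1.
ℓ''(θ) = −8/θ² − 4 < 0, confirming a maximum.

θ̂_MAP = 1.000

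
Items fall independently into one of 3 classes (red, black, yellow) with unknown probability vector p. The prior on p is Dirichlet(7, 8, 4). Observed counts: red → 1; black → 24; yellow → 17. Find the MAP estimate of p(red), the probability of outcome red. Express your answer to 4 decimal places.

MAP estimate of p(red) = 0.1207

The posterior is Dirichlet(αᵢ + nᵢ) = Dirichlet(8, 32, 21).
For a Dirichlet(a₁,…,a_K) with all aᵢ > 1, the mode has j-th component (aⱼ − 1)/(Σaᵢ − K).
Here Σaᵢ = 61 and K = 3, so p(red) = (8 − 1)/(61 − 3) = 7/58 ≈ 0.1207.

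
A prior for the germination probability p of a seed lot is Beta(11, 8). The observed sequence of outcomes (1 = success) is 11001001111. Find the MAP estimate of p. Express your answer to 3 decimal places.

p̂_MAP = 0.607

Prior: Beta(11, 8).
Data: 7 successes in 11 trials (from the sequence). The binomial likelihood contributes p^7(1−p)^4, so the posterior is Beta(11+7, 8+4) = Beta(18, 12).
For Beta(a, b) with a, b > 1 the mode is (a−1)/(a+b−2) = 17/28 ≈ 0.607.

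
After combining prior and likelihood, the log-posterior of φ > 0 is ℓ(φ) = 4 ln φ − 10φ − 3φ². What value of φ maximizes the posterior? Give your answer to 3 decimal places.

φ̂_MAP = 0.333

ℓ'(φ) = 4/φ − 10 − 6φ. Setting this to zero and multiplying by φ: 6φ² + 10φ − 4 = 0.
φ = (−10 + √(10² + 4·6·4)) / (2·6) = (−10 + √196) / 12 = (−10 + 14)/12 = 1/3.
ℓ''(φ) = −4/φ² − 6 < 0, confirming a maximum.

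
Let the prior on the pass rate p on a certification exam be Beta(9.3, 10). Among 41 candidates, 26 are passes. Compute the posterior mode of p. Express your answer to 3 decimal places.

p̂_MAP = 0.588

Prior: Beta(9.3, 10).
Data: 26 successes in 41 trials. The binomial likelihood contributes p^26(1−p)^15, so the posterior is Beta(9.3+26, 10+15) = Beta(35.3, 25).
For Beta(a, b) with a, b > 1 the mode is (a−1)/(a+b−2) = 34.3/58.3 ≈ 0.588.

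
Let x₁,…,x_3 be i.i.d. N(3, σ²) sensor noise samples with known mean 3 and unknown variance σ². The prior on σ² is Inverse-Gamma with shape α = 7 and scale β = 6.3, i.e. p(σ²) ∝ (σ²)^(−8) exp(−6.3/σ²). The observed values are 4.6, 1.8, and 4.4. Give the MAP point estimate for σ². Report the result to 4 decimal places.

Sum of squared deviations about the known mean: SS = (4.6−3)² + (1.8−3)² + (4.4−3)² = 5.96.
The Normal likelihood contributes (σ²)^(−n/2) exp(−SS/(2σ²)), so the posterior is Inverse-Gamma(α + n/2, β + SS/2) = Inverse-Gamma(8.5, 9.28).
The mode of Inverse-Gamma(a, b) is b/(a+1) = 9.28/9.5 ≈ 0.9768.

σ̂²_MAP = 0.9768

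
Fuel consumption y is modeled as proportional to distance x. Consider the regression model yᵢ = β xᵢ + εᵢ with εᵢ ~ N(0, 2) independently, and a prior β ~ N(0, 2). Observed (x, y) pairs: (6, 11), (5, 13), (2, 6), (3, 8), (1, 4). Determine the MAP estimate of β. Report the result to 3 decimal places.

log p(β | y) = −Σ(yᵢ − βxᵢ)²/(2·2) − β²/(2·2) + const.
Setting the derivative to zero: Σxᵢ(yᵢ − βxᵢ)/2 − β/2 = 0, so β = Σxᵢyᵢ / (Σxᵢ² + σ²/τ²).
Σxᵢyᵢ = 6·11 + 5·13 + 2·6 + 3·8 + 1·4 = 171; Σxᵢ² = 75; σ²/τ² = 1.
β̂_MAP = 171 / (75 + 1) = 171/76 ≈ 2.250.

β̂_MAP = 2.250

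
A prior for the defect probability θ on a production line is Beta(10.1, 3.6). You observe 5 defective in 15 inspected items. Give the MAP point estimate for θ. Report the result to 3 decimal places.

θ̂_MAP = 0.528

Prior: Beta(10.1, 3.6).
Data: 5 successes in 15 trials. The binomial likelihood contributes θ^5(1−θ)^10, so the posterior is Beta(10.1+5, 3.6+10) = Beta(15.1, 13.6).
For Beta(a, b) with a, b > 1 the mode is (a−1)/(a+b−2) = 14.1/26.7 ≈ 0.528.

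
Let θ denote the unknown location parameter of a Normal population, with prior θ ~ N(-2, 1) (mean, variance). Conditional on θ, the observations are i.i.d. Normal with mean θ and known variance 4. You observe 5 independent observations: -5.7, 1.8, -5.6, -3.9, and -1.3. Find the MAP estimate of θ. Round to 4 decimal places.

θ̂_MAP = -2.5222

n = 5; x̄ = ((-5.7) + 1.8 + (-5.6) + (-3.9) + (-1.3))/5 = -14.7/5 = -2.94.
For a Normal prior and Normal likelihood with known variance, the posterior is Normal; its mode equals its mean, the precision-weighted average.
Prior precision 1/σ₀² = 1/1 = 1; data precision n/σ² = 5/4 = 1.25.
θ̂ = (1·(-2) + 1.25·(-2.94)) / (1 + 1.25) = (-5.675)/2.25 = -227/90 ≈ -2.5222.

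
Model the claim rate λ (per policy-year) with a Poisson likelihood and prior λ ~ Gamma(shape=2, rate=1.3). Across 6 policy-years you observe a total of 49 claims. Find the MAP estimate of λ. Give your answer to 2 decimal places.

λ̂_MAP = 6.85

Σxᵢ = 49, n = 6.
Posterior ∝ λe^(−1.3λ) · λ^49e^(−6λ) = λ^50e^(−7.3λ), i.e. Gamma(shape=51, rate=7.3).
The mode of a Gamma(a, b) with a ≥ 1 (shape–rate) is (a−1)/b = 50/7.3 ≈ 6.85.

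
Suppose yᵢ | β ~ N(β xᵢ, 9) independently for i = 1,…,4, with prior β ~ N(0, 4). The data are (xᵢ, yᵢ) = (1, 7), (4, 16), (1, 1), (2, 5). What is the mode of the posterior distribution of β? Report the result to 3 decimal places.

log p(β | y) = −Σ(yᵢ − βxᵢ)²/(2·9) − β²/(2·4) + const.
Setting the derivative to zero: Σxᵢ(yᵢ − βxᵢ)/9 − β/4 = 0, so β = Σxᵢyᵢ / (Σxᵢ² + σ²/τ²).
Σxᵢyᵢ = 1·7 + 4·16 + 1·1 + 2·5 = 82; Σxᵢ² = 22; σ²/τ² = 2.25.
β̂_MAP = 82 / (22 + 2.25) = 82/24.25 ≈ 3.381.

β̂_MAP = 3.381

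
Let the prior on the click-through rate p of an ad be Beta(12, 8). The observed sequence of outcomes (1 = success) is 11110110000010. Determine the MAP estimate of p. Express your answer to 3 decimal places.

p̂_MAP = 0.563

Prior: Beta(12, 8).
Data: 7 successes in 14 trials (from the sequence). The binomial likelihood contributes p^7(1−p)^7, so the posterior is Beta(12+7, 8+7) = Beta(19, 15).
For Beta(a, b) with a, b > 1 the mode is (a−1)/(a+b−2) = 18/32 ≈ 0.563.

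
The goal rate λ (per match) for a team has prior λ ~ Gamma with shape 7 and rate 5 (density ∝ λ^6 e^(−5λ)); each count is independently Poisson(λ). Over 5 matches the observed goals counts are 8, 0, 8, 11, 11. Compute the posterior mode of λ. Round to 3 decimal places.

λ̂_MAP = 4.400

Σxᵢ = 8+0+8+11+11 = 38, with n = 5.
Posterior ∝ λ^6e^(−5λ) · λ^38e^(−5λ) = λ^44e^(−10λ), i.e. Gamma(shape=45, rate=10).
The mode of a Gamma(a, b) with a ≥ 1 (shape–rate) is (a−1)/b = 44/10 ≈ 4.400.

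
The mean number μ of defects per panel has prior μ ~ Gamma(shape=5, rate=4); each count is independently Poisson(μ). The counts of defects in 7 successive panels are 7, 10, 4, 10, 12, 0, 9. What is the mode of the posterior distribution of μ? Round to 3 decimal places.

μ̂_MAP = 5.091

Σxᵢ = 7+10+4+10+12+0+9 = 52, with n = 7.
Posterior ∝ μ^4e^(−4μ) · μ^52e^(−7μ) = μ^56e^(−11μ), i.e. Gamma(shape=57, rate=11).
The mode of a Gamma(a, b) with a ≥ 1 (shape–rate) is (a−1)/b = 56/11 ≈ 5.091.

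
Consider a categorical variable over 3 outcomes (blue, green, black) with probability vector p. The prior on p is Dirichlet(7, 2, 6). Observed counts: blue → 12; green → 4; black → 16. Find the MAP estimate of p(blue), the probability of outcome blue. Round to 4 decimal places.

The posterior is Dirichlet(αᵢ + nᵢ) = Dirichlet(19, 6, 22).
For a Dirichlet(a₁,…,a_K) with all aᵢ > 1, the mode has j-th component (aⱼ − 1)/(Σaᵢ − K).
Here Σaᵢ = 47 and K = 3, so p(blue) = (19 − 1)/(47 − 3) = 18/44 ≈ 0.4091.

MAP estimate of p(blue) = 0.4091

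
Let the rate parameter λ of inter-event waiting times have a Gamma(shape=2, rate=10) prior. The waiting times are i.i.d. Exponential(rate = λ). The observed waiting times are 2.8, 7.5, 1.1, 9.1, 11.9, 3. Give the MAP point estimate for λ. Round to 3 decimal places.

λ̂_MAP = 0.154

The Exponential(rate=λ) likelihood is ∝ λ^n e^(−λΣtᵢ). Here n = 6 and Σtᵢ = 2.8 + 7.5 + 1.1 + 9.1 + 11.9 + 3 = 35.4.
Posterior ∝ λe^(−10λ) · λ^6e^(−35.4λ) = λ^7e^(−45.4λ), i.e. Gamma(8, 45.4).
Mode = (a−1)/b = 7/45.4 ≈ 0.154.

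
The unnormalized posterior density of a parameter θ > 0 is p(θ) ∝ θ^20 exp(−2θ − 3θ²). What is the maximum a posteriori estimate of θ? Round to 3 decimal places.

ℓ'(θ) = 20/θ − 2 − 6θ. Setting this to zero and multiplying by θ: 6θ² + 2θ − 20 = 0.
θ = (−2 + √(2² + 4·6·20)) / (2·6) = (−2 + √484) / 12 = (−2 + 22)/12 = 5/3.
ℓ''(θ) = −20/θ² − 6 < 0, confirming a maximum.

θ̂_MAP = 1.667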